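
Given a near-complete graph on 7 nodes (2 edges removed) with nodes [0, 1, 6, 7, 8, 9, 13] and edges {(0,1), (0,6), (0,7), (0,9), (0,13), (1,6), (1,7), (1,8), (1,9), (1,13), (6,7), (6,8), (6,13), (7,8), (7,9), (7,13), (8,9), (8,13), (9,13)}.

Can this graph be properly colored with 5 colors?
A valid 5-coloring: color 1: [1]; color 2: [13]; color 3: [7]; color 4: [0, 8]; color 5: [6, 9].
(χ(G) = 5 ≤ 5.)

Yes, G is 5-colorable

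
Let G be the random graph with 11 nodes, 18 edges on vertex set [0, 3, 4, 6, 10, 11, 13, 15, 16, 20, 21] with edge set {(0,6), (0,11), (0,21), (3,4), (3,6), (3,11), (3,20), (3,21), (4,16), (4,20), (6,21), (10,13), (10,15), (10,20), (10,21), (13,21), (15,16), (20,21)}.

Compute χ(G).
χ(G) = 3

Clique number ω(G) = 3 (lower bound: χ ≥ ω).
The clique on [3, 4, 20] has size 3, forcing χ ≥ 3, and the coloring below uses 3 colors, so χ(G) = 3.
A valid 3-coloring: color 1: [4, 11, 15, 21]; color 2: [0, 3, 10, 16]; color 3: [6, 13, 20].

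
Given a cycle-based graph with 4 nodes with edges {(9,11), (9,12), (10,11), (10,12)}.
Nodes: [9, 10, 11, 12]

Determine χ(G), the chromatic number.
Clique number ω(G) = 2 (lower bound: χ ≥ ω).
The graph is bipartite (no odd cycle), so 2 colors suffice: χ(G) = 2.
A valid 2-coloring: color 1: [11, 12]; color 2: [9, 10].

χ(G) = 2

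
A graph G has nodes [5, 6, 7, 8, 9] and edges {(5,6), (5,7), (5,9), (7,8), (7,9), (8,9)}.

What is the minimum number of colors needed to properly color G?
χ(G) = 3

Clique number ω(G) = 3 (lower bound: χ ≥ ω).
The clique on [7, 8, 9] has size 3, forcing χ ≥ 3, and the coloring below uses 3 colors, so χ(G) = 3.
A valid 3-coloring: color 1: [6, 9]; color 2: [5, 8]; color 3: [7].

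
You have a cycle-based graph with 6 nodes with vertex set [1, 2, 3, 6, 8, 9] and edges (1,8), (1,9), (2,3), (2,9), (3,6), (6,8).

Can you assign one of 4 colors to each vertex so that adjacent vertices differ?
Yes, G is 4-colorable

A valid 4-coloring: color 1: [1, 2, 6]; color 2: [3, 8, 9].
(χ(G) = 2 ≤ 4.)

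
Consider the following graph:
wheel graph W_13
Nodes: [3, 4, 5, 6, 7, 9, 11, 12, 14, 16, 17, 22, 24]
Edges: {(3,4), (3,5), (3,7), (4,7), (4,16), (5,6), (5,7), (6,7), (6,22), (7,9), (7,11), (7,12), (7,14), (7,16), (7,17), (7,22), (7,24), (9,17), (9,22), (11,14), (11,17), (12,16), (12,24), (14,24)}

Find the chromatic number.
χ(G) = 3

Clique number ω(G) = 3 (lower bound: χ ≥ ω).
The clique on [3, 4, 7] has size 3, forcing χ ≥ 3, and the coloring below uses 3 colors, so χ(G) = 3.
A valid 3-coloring: color 1: [7]; color 2: [3, 6, 9, 11, 16, 24]; color 3: [4, 5, 12, 14, 17, 22].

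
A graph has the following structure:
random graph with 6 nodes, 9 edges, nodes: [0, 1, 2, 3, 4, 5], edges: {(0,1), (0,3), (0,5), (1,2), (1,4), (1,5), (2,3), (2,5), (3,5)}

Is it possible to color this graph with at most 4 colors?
A valid 4-coloring: color 1: [1, 3]; color 2: [4, 5]; color 3: [0, 2].
(χ(G) = 3 ≤ 4.)

Yes, G is 4-colorable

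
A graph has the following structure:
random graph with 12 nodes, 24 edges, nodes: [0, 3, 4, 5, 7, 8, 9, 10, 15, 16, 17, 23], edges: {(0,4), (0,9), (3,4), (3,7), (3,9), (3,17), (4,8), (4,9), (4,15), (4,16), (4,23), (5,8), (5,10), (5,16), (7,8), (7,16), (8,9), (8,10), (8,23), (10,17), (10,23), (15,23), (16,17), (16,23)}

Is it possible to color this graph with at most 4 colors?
A valid 4-coloring: color 1: [4, 7, 10]; color 2: [0, 3, 8, 15, 16]; color 3: [5, 9, 17, 23].
(χ(G) = 3 ≤ 4.)

Yes, G is 4-colorable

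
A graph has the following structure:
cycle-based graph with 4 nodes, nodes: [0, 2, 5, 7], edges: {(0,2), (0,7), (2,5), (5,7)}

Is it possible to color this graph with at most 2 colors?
A valid 2-coloring: color 1: [0, 5]; color 2: [2, 7].
(χ(G) = 2 ≤ 2.)

Yes, G is 2-colorable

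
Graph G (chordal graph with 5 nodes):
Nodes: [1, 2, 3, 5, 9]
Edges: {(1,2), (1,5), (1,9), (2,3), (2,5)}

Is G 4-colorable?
A valid 4-coloring: color 1: [2, 9]; color 2: [1, 3]; color 3: [5].
(χ(G) = 3 ≤ 4.)

Yes, G is 4-colorable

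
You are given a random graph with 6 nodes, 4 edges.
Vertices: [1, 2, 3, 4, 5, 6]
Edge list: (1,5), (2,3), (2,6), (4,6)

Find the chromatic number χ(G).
Clique number ω(G) = 2 (lower bound: χ ≥ ω).
The graph is bipartite (no odd cycle), so 2 colors suffice: χ(G) = 2.
A valid 2-coloring: color 1: [3, 5, 6]; color 2: [1, 2, 4].

χ(G) = 2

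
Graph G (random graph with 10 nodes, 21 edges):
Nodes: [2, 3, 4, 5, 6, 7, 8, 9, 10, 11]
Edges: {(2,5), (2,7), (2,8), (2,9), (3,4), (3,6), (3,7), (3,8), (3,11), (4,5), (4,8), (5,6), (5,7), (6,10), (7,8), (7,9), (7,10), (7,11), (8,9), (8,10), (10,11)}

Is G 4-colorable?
Yes, G is 4-colorable

A valid 4-coloring: color 1: [4, 6, 7]; color 2: [5, 8, 11]; color 3: [2, 3, 10]; color 4: [9].
(χ(G) = 4 ≤ 4.)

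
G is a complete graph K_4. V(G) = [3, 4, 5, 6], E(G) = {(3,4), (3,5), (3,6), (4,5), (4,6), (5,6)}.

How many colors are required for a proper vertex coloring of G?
χ(G) = 4

Clique number ω(G) = 4 (lower bound: χ ≥ ω).
The clique on [3, 4, 5, 6] has size 4, forcing χ ≥ 4, and the coloring below uses 4 colors, so χ(G) = 4.
A valid 4-coloring: color 1: [3]; color 2: [6]; color 3: [5]; color 4: [4].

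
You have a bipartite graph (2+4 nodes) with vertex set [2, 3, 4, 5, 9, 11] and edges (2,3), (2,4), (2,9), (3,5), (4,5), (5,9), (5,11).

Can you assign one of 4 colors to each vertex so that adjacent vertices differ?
A valid 4-coloring: color 1: [2, 5]; color 2: [3, 4, 9, 11].
(χ(G) = 2 ≤ 4.)

Yes, G is 4-colorable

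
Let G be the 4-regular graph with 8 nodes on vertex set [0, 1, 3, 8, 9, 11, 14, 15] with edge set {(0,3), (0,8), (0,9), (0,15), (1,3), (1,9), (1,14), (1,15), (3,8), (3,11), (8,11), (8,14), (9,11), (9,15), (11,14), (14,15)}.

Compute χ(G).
χ(G) = 3

Clique number ω(G) = 3 (lower bound: χ ≥ ω).
The clique on [0, 3, 8] has size 3, forcing χ ≥ 3, and the coloring below uses 3 colors, so χ(G) = 3.
A valid 3-coloring: color 1: [8, 15]; color 2: [0, 1, 11]; color 3: [3, 9, 14].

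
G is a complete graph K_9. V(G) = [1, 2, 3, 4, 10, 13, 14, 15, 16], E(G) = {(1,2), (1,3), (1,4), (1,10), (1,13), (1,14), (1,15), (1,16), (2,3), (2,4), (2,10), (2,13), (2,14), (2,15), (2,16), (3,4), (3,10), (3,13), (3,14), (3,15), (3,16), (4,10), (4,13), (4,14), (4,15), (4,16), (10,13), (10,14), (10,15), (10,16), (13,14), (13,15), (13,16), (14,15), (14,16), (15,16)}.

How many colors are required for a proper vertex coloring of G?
χ(G) = 9

Clique number ω(G) = 9 (lower bound: χ ≥ ω).
The clique on [1, 2, 3, 4, 10, 13, 14, 15, 16] has size 9, forcing χ ≥ 9, and the coloring below uses 9 colors, so χ(G) = 9.
A valid 9-coloring: color 1: [14]; color 2: [1]; color 3: [4]; color 4: [13]; color 5: [16]; color 6: [15]; color 7: [2]; color 8: [10]; color 9: [3].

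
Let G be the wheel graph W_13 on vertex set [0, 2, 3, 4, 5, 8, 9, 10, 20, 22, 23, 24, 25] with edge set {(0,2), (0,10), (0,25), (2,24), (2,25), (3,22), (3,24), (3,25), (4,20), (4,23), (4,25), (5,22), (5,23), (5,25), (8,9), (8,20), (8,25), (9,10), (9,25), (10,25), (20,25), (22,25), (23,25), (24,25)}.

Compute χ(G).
Clique number ω(G) = 3 (lower bound: χ ≥ ω).
The clique on [0, 10, 25] has size 3, forcing χ ≥ 3, and the coloring below uses 3 colors, so χ(G) = 3.
A valid 3-coloring: color 1: [25]; color 2: [2, 3, 4, 5, 8, 10]; color 3: [0, 9, 20, 22, 23, 24].

χ(G) = 3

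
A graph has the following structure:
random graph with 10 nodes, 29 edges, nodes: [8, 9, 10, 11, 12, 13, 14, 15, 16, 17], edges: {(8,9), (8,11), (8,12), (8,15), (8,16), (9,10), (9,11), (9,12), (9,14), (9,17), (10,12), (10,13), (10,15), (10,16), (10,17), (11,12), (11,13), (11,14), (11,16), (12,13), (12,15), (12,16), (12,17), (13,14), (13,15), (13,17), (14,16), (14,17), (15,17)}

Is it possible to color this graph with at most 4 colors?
No, G is not 4-colorable

The clique on vertices [10, 12, 13, 15, 17] has size 5 > 4, so it alone needs 5 colors.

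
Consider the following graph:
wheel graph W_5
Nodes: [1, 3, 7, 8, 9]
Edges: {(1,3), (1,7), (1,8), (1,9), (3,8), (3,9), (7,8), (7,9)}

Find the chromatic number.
Clique number ω(G) = 3 (lower bound: χ ≥ ω).
The clique on [1, 3, 8] has size 3, forcing χ ≥ 3, and the coloring below uses 3 colors, so χ(G) = 3.
A valid 3-coloring: color 1: [1]; color 2: [8, 9]; color 3: [3, 7].

χ(G) = 3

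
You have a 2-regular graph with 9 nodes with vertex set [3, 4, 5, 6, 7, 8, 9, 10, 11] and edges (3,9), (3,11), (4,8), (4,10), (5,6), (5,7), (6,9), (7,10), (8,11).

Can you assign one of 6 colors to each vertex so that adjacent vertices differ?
A valid 6-coloring: color 1: [3, 4, 6, 7]; color 2: [5, 8, 9, 10]; color 3: [11].
(χ(G) = 3 ≤ 6.)

Yes, G is 6-colorable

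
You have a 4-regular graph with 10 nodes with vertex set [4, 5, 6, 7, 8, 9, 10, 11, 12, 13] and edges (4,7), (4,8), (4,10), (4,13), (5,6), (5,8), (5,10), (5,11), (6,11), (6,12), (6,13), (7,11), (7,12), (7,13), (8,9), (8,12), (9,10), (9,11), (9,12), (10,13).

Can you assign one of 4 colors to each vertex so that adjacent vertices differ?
Yes, G is 4-colorable

A valid 4-coloring: color 1: [4, 6, 9]; color 2: [5, 12, 13]; color 3: [8, 10, 11]; color 4: [7].
(χ(G) = 3 ≤ 4.)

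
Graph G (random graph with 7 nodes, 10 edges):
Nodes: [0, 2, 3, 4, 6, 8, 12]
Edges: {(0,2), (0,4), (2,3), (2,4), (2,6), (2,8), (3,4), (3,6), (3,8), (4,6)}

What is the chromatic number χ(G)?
χ(G) = 4

Clique number ω(G) = 4 (lower bound: χ ≥ ω).
The clique on [2, 3, 4, 6] has size 4, forcing χ ≥ 4, and the coloring below uses 4 colors, so χ(G) = 4.
A valid 4-coloring: color 1: [2, 12]; color 2: [4, 8]; color 3: [0, 3]; color 4: [6].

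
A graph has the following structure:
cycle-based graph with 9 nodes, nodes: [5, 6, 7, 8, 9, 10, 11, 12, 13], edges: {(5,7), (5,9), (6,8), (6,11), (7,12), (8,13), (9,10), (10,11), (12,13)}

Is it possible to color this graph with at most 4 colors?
A valid 4-coloring: color 1: [7, 8, 9, 11]; color 2: [5, 6, 10, 13]; color 3: [12].
(χ(G) = 3 ≤ 4.)

Yes, G is 4-colorable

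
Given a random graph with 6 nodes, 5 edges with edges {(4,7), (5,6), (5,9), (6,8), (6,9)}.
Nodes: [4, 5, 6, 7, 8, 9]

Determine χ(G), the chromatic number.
Clique number ω(G) = 3 (lower bound: χ ≥ ω).
The clique on [5, 6, 9] has size 3, forcing χ ≥ 3, and the coloring below uses 3 colors, so χ(G) = 3.
A valid 3-coloring: color 1: [4, 6]; color 2: [5, 7, 8]; color 3: [9].

χ(G) = 3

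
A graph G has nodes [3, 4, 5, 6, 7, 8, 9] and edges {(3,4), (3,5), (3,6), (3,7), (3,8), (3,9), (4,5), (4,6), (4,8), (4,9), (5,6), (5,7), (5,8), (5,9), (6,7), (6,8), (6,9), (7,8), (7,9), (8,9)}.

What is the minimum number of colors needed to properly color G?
χ(G) = 6

Clique number ω(G) = 6 (lower bound: χ ≥ ω).
The clique on [3, 4, 5, 6, 8, 9] has size 6, forcing χ ≥ 6, and the coloring below uses 6 colors, so χ(G) = 6.
A valid 6-coloring: color 1: [9]; color 2: [5]; color 3: [6]; color 4: [8]; color 5: [3]; color 6: [4, 7].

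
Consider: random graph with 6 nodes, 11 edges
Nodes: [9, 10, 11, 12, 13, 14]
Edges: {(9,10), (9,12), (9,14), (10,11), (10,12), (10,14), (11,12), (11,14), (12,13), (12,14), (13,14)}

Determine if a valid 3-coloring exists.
No, G is not 3-colorable

The clique on vertices [9, 10, 12, 14] has size 4 > 3, so it alone needs 4 colors.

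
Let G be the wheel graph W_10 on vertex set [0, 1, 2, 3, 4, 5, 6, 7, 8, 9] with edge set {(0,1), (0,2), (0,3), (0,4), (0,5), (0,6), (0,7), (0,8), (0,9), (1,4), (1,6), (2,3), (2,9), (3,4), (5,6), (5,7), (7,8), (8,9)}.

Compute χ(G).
χ(G) = 4

Clique number ω(G) = 3 (lower bound: χ ≥ ω).
Odd cycle [4, 1, 6, 5, 7, 8, 9, 2, 3] needs 3 colors (χ ≥ 3).
Vertex 0 is adjacent to every vertex of [1, 2, 3, 4, 5, 6, 7, 8, 9], which already need 3 colors among themselves, so 0 needs a new color (χ ≥ 4).
The coloring below uses 4 colors, so χ(G) = 4.
A valid 4-coloring: color 1: [0]; color 2: [2, 4, 6, 7]; color 3: [1, 3, 5, 8]; color 4: [9].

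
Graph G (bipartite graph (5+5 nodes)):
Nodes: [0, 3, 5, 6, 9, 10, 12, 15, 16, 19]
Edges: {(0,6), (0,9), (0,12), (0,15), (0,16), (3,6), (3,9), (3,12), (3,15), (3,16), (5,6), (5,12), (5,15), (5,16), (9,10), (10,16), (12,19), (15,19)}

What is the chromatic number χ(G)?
Clique number ω(G) = 2 (lower bound: χ ≥ ω).
The graph is bipartite (no odd cycle), so 2 colors suffice: χ(G) = 2.
A valid 2-coloring: color 1: [0, 3, 5, 10, 19]; color 2: [6, 9, 12, 15, 16].

χ(G) = 2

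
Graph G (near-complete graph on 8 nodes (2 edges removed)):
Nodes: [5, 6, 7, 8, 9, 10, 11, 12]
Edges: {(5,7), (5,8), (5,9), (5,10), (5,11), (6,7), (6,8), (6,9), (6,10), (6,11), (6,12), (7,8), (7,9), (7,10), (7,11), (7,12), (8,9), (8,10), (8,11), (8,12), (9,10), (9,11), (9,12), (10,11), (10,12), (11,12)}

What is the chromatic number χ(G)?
Clique number ω(G) = 7 (lower bound: χ ≥ ω).
The clique on [6, 7, 8, 9, 10, 11, 12] has size 7, forcing χ ≥ 7, and the coloring below uses 7 colors, so χ(G) = 7.
A valid 7-coloring: color 1: [11]; color 2: [8]; color 3: [9]; color 4: [7]; color 5: [10]; color 6: [5, 6]; color 7: [12].

χ(G) = 7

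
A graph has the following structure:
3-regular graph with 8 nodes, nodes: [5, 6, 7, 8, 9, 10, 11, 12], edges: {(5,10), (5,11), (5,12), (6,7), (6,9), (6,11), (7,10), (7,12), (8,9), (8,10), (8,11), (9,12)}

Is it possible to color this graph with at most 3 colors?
A valid 3-coloring: color 1: [10, 11, 12]; color 2: [5, 6, 8]; color 3: [7, 9].
(χ(G) = 3 ≤ 3.)

Yes, G is 3-colorable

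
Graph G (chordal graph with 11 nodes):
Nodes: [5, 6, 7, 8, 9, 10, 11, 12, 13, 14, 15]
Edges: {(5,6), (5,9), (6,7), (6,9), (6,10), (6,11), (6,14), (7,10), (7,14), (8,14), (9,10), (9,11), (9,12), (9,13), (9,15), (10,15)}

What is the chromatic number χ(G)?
χ(G) = 3

Clique number ω(G) = 3 (lower bound: χ ≥ ω).
The clique on [6, 9, 10] has size 3, forcing χ ≥ 3, and the coloring below uses 3 colors, so χ(G) = 3.
A valid 3-coloring: color 1: [7, 8, 9]; color 2: [6, 12, 13, 15]; color 3: [5, 10, 11, 14].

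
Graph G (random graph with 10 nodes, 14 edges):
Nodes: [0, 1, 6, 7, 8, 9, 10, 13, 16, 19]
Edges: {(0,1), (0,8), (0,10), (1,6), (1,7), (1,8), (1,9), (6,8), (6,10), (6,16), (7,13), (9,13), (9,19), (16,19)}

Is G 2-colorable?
The clique on vertices [0, 1, 8] has size 3 > 2, so it alone needs 3 colors.

No, G is not 2-colorable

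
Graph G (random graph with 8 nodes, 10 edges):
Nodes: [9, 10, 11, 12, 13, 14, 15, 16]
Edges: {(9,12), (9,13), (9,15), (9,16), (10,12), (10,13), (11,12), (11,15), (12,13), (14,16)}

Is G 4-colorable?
Yes, G is 4-colorable

A valid 4-coloring: color 1: [9, 10, 11, 14]; color 2: [12, 15, 16]; color 3: [13].
(χ(G) = 3 ≤ 4.)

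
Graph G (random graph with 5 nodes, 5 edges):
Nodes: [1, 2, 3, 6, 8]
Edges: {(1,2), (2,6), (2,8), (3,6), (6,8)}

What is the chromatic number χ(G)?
Clique number ω(G) = 3 (lower bound: χ ≥ ω).
The clique on [2, 6, 8] has size 3, forcing χ ≥ 3, and the coloring below uses 3 colors, so χ(G) = 3.
A valid 3-coloring: color 1: [2, 3]; color 2: [1, 6]; color 3: [8].

χ(G) = 3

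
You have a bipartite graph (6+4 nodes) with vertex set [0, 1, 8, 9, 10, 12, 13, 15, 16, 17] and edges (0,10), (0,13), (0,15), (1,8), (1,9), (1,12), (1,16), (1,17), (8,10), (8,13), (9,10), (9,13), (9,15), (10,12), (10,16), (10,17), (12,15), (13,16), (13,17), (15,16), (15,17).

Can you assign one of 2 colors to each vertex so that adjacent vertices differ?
A valid 2-coloring: color 1: [1, 10, 13, 15]; color 2: [0, 8, 9, 12, 16, 17].
(χ(G) = 2 ≤ 2.)

Yes, G is 2-colorable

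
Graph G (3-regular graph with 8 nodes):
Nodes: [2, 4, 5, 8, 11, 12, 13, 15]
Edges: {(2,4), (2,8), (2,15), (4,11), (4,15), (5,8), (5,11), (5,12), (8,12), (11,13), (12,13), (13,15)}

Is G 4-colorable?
A valid 4-coloring: color 1: [8, 11, 15]; color 2: [2, 5, 13]; color 3: [4, 12].
(χ(G) = 3 ≤ 4.)

Yes, G is 4-colorable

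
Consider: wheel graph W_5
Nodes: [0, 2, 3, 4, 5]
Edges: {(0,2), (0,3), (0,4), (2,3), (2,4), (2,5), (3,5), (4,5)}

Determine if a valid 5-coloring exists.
A valid 5-coloring: color 1: [2]; color 2: [0, 5]; color 3: [3, 4].
(χ(G) = 3 ≤ 5.)

Yes, G is 5-colorable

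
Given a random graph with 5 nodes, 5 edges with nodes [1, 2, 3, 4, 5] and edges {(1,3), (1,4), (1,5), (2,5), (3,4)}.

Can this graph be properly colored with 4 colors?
Yes, G is 4-colorable

A valid 4-coloring: color 1: [1, 2]; color 2: [3, 5]; color 3: [4].
(χ(G) = 3 ≤ 4.)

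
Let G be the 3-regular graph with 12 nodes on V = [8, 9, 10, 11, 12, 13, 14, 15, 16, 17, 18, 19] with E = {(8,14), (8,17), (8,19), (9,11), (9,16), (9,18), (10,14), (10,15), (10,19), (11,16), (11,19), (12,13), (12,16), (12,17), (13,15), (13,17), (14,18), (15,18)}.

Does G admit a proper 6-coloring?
A valid 6-coloring: color 1: [9, 12, 14, 15, 19]; color 2: [8, 10, 11, 13, 18]; color 3: [16, 17].
(χ(G) = 3 ≤ 6.)

Yes, G is 6-colorable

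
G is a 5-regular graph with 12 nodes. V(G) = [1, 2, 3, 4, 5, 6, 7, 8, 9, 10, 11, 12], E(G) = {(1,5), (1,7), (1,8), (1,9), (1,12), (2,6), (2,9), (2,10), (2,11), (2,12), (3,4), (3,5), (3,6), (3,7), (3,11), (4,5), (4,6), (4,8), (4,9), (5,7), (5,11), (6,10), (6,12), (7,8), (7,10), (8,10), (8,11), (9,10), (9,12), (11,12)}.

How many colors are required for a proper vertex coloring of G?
Clique number ω(G) = 3 (lower bound: χ ≥ ω).
Suppose a proper 3-coloring c exists. The clique [1, 5, 7] takes 3 distinct colors; by symmetry let c(1) = 1, c(5) = 2, c(7) = 3.
- Vertex 3: neighbors [5, 7] already have colors [2, 3] ⇒ c(3) = 1.
- Vertex 4: neighbors [3, 5] already have colors [1, 2] ⇒ c(4) = 3.
- Vertex 6: neighbors [3, 4] already have colors [1, 3] ⇒ c(6) = 2.
- Vertex 9: neighbors [1, 4] already have colors [1, 3] ⇒ c(9) = 2.
- Vertex 11: neighbors [3, 5] already have colors [1, 2] ⇒ c(11) = 3.
- Vertex 12: neighbors [1, 6, 11] already have colors [1, 2, 3] — all 3 colors blocked. Contradiction.
The forced assignments end in a contradiction, so G has no proper 3-coloring (χ ≥ 4).
The coloring below uses 4 colors, so χ(G) = 4.
A valid 4-coloring: color 1: [5, 6, 8, 9]; color 2: [4, 7, 12]; color 3: [1, 2, 3]; color 4: [10, 11].

χ(G) = 4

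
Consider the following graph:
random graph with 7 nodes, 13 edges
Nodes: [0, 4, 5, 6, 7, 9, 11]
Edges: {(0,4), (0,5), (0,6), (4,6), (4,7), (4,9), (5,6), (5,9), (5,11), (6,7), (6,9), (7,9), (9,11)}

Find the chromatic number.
χ(G) = 4

Clique number ω(G) = 4 (lower bound: χ ≥ ω).
The clique on [4, 6, 7, 9] has size 4, forcing χ ≥ 4, and the coloring below uses 4 colors, so χ(G) = 4.
A valid 4-coloring: color 1: [0, 9]; color 2: [6, 11]; color 3: [4, 5]; color 4: [7].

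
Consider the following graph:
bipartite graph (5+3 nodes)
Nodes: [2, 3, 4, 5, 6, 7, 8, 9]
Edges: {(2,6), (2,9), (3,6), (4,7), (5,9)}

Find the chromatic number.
χ(G) = 2

Clique number ω(G) = 2 (lower bound: χ ≥ ω).
The graph is bipartite (no odd cycle), so 2 colors suffice: χ(G) = 2.
A valid 2-coloring: color 1: [2, 3, 5, 7, 8]; color 2: [4, 6, 9].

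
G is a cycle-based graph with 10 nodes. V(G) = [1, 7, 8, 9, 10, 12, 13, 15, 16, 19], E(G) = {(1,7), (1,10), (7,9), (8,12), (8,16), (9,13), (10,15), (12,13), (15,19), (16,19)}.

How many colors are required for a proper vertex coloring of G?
Clique number ω(G) = 2 (lower bound: χ ≥ ω).
The graph is bipartite (no odd cycle), so 2 colors suffice: χ(G) = 2.
A valid 2-coloring: color 1: [1, 9, 12, 15, 16]; color 2: [7, 8, 10, 13, 19].

χ(G) = 2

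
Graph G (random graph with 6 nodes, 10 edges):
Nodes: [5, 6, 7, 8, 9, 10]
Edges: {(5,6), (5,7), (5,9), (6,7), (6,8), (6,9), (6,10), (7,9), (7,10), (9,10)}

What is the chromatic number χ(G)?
Clique number ω(G) = 4 (lower bound: χ ≥ ω).
The clique on [6, 7, 9, 10] has size 4, forcing χ ≥ 4, and the coloring below uses 4 colors, so χ(G) = 4.
A valid 4-coloring: color 1: [6]; color 2: [7, 8]; color 3: [9]; color 4: [5, 10].

χ(G) = 4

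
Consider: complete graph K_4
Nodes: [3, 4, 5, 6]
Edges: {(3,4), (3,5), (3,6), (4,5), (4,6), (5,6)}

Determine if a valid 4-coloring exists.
Yes, G is 4-colorable

A valid 4-coloring: color 1: [6]; color 2: [5]; color 3: [4]; color 4: [3].
(χ(G) = 4 ≤ 4.)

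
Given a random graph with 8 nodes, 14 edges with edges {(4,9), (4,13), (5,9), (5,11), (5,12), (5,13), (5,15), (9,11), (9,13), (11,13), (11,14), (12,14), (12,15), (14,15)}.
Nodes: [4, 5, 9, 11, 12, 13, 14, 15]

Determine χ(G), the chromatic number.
Clique number ω(G) = 4 (lower bound: χ ≥ ω).
The clique on [5, 9, 11, 13] has size 4, forcing χ ≥ 4, and the coloring below uses 4 colors, so χ(G) = 4.
A valid 4-coloring: color 1: [4, 5, 14]; color 2: [12, 13]; color 3: [9, 15]; color 4: [11].

χ(G) = 4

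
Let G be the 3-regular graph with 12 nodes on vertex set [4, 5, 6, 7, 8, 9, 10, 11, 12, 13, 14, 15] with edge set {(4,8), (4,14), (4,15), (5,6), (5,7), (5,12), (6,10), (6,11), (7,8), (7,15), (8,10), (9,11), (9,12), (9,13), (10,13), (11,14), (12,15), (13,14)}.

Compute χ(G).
χ(G) = 3

Clique number ω(G) = 2 (lower bound: χ ≥ ω).
Odd cycle [11, 6, 5, 12, 9] needs 3 colors (χ ≥ 3).
The coloring below uses 3 colors, so χ(G) = 3.
A valid 3-coloring: color 1: [6, 8, 9, 14, 15]; color 2: [4, 7, 10, 11, 12]; color 3: [5, 13].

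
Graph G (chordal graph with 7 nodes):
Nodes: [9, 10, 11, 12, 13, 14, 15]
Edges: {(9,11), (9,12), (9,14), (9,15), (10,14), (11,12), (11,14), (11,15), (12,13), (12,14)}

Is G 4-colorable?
Yes, G is 4-colorable

A valid 4-coloring: color 1: [9, 10, 13]; color 2: [11]; color 3: [14, 15]; color 4: [12].
(χ(G) = 4 ≤ 4.)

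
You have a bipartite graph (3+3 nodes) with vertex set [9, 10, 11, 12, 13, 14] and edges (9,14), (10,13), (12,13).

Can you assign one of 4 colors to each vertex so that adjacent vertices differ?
Yes, G is 4-colorable

A valid 4-coloring: color 1: [9, 11, 13]; color 2: [10, 12, 14].
(χ(G) = 2 ≤ 4.)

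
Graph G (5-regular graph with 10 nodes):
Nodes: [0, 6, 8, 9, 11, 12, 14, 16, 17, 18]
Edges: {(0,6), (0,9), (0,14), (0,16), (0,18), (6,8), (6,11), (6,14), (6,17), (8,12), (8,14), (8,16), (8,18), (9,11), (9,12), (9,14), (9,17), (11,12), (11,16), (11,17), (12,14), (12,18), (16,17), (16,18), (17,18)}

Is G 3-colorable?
No, G is not 3-colorable

Odd cycle [0, 6, 8, 12, 9] needs 3 colors (χ ≥ 3).
Vertex 14 is adjacent to every vertex of [0, 6, 8, 9, 12], which already need 3 colors among themselves, so 14 needs a new color (χ ≥ 4).
Hence χ(G) ≥ 4 > 3, so no proper 3-coloring exists.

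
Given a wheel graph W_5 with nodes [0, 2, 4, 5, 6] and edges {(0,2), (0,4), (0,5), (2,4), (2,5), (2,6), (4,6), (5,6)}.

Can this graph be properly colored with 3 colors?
A valid 3-coloring: color 1: [2]; color 2: [4, 5]; color 3: [0, 6].
(χ(G) = 3 ≤ 3.)

Yes, G is 3-colorable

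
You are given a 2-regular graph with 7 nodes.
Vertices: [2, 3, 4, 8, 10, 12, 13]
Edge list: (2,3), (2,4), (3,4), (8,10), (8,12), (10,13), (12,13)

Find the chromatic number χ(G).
Clique number ω(G) = 3 (lower bound: χ ≥ ω).
The clique on [2, 3, 4] has size 3, forcing χ ≥ 3, and the coloring below uses 3 colors, so χ(G) = 3.
A valid 3-coloring: color 1: [4, 8, 13]; color 2: [3, 10, 12]; color 3: [2].

χ(G) = 3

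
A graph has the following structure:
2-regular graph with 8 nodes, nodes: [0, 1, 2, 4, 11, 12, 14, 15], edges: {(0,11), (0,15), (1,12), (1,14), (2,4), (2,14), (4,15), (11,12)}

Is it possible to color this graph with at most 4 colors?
Yes, G is 4-colorable

A valid 4-coloring: color 1: [0, 4, 12, 14]; color 2: [1, 2, 11, 15].
(χ(G) = 2 ≤ 4.)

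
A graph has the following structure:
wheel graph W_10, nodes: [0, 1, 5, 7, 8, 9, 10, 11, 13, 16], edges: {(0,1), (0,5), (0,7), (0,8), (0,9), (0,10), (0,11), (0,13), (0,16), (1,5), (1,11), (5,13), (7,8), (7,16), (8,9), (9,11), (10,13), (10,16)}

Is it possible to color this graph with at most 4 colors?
Yes, G is 4-colorable

A valid 4-coloring: color 1: [0]; color 2: [5, 8, 11, 16]; color 3: [1, 7, 9, 10]; color 4: [13].
(χ(G) = 4 ≤ 4.)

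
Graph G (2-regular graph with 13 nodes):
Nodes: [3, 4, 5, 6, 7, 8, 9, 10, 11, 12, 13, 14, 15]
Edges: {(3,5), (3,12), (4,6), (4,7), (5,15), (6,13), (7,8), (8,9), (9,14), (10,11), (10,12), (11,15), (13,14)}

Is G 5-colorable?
Yes, G is 5-colorable

A valid 5-coloring: color 1: [4, 5, 8, 11, 12, 13]; color 2: [3, 6, 7, 10, 14, 15]; color 3: [9].
(χ(G) = 3 ≤ 5.)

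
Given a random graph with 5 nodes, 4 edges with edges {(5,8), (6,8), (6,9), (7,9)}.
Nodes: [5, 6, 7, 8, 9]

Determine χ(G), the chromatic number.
χ(G) = 2

Clique number ω(G) = 2 (lower bound: χ ≥ ω).
The graph is bipartite (no odd cycle), so 2 colors suffice: χ(G) = 2.
A valid 2-coloring: color 1: [8, 9]; color 2: [5, 6, 7].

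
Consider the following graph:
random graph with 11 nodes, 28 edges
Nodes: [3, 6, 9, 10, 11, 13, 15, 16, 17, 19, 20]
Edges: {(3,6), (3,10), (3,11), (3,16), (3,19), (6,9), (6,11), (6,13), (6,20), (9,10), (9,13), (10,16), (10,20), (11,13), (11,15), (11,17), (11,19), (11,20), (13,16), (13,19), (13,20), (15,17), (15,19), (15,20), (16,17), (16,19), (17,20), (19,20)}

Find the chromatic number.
Clique number ω(G) = 4 (lower bound: χ ≥ ω).
The clique on [11, 15, 17, 20] has size 4, forcing χ ≥ 4, and the coloring below uses 4 colors, so χ(G) = 4.
A valid 4-coloring: color 1: [9, 16, 20]; color 2: [10, 11]; color 3: [3, 13, 15]; color 4: [6, 17, 19].

χ(G) = 4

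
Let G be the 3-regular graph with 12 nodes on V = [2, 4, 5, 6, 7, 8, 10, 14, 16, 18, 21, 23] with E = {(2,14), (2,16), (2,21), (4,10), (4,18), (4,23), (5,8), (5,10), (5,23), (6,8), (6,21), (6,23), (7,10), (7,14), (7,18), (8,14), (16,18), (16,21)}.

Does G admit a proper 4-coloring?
Yes, G is 4-colorable

A valid 4-coloring: color 1: [2, 8, 10, 18, 23]; color 2: [4, 5, 6, 7, 16]; color 3: [14, 21].
(χ(G) = 3 ≤ 4.)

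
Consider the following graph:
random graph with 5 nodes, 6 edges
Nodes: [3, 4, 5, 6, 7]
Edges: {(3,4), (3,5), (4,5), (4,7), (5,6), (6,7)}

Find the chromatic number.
Clique number ω(G) = 3 (lower bound: χ ≥ ω).
The clique on [3, 4, 5] has size 3, forcing χ ≥ 3, and the coloring below uses 3 colors, so χ(G) = 3.
A valid 3-coloring: color 1: [4, 6]; color 2: [5, 7]; color 3: [3].

χ(G) = 3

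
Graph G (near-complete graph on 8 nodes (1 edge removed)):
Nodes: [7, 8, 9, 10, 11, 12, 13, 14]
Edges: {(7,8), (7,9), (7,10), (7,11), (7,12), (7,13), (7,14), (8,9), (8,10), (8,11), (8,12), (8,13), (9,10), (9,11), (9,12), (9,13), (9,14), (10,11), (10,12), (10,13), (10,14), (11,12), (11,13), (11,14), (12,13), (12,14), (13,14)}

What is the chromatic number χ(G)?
χ(G) = 7

Clique number ω(G) = 7 (lower bound: χ ≥ ω).
The clique on [7, 8, 9, 10, 11, 12, 13] has size 7, forcing χ ≥ 7, and the coloring below uses 7 colors, so χ(G) = 7.
A valid 7-coloring: color 1: [12]; color 2: [10]; color 3: [11]; color 4: [7]; color 5: [13]; color 6: [9]; color 7: [8, 14].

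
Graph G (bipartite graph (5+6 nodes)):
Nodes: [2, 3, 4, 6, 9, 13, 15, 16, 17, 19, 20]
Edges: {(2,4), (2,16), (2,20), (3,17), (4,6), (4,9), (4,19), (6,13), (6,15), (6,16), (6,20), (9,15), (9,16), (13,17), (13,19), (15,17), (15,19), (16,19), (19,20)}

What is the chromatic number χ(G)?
Clique number ω(G) = 2 (lower bound: χ ≥ ω).
The graph is bipartite (no odd cycle), so 2 colors suffice: χ(G) = 2.
A valid 2-coloring: color 1: [2, 6, 9, 17, 19]; color 2: [3, 4, 13, 15, 16, 20].

χ(G) = 2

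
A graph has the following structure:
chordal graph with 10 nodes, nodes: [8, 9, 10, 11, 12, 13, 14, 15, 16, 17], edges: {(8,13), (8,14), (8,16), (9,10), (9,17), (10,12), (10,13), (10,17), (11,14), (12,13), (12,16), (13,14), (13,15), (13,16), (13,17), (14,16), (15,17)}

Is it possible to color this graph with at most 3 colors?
No, G is not 3-colorable

The clique on vertices [8, 13, 14, 16] has size 4 > 3, so it alone needs 4 colors.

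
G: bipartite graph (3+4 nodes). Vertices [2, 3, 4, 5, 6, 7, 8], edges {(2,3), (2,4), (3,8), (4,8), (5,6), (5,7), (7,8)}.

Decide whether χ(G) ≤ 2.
A valid 2-coloring: color 1: [2, 5, 8]; color 2: [3, 4, 6, 7].
(χ(G) = 2 ≤ 2.)

Yes, G is 2-colorable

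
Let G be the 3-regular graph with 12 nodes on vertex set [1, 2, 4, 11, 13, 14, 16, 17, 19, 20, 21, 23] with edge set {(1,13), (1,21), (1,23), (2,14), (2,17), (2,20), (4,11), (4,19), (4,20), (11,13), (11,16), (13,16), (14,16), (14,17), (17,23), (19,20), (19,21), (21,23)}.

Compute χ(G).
χ(G) = 3

Clique number ω(G) = 3 (lower bound: χ ≥ ω).
The clique on [1, 21, 23] has size 3, forcing χ ≥ 3, and the coloring below uses 3 colors, so χ(G) = 3.
A valid 3-coloring: color 1: [2, 4, 16, 21]; color 2: [13, 14, 20, 23]; color 3: [1, 11, 17, 19].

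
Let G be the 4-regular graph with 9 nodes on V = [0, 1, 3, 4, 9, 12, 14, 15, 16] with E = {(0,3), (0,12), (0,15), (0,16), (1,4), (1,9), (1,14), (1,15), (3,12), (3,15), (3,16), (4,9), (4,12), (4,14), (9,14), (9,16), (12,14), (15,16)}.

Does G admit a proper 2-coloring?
No, G is not 2-colorable

The clique on vertices [0, 3, 15, 16] has size 4 > 2, so it alone needs 4 colors.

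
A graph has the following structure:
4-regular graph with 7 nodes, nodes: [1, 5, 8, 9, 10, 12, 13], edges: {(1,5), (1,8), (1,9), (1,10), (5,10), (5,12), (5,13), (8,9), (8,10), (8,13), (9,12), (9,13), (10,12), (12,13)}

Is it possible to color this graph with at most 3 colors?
Suppose a proper 3-coloring c exists. The clique [1, 5, 10] takes 3 distinct colors; by symmetry let c(1) = 1, c(5) = 2, c(10) = 3.
- Vertex 8: neighbors [1, 10] already have colors [1, 3] ⇒ c(8) = 2.
- Vertex 9: neighbors [1, 8] already have colors [1, 2] ⇒ c(9) = 3.
- Vertex 12: neighbors [5, 9] already have colors [2, 3] ⇒ c(12) = 1.
- Vertex 13: neighbors [12, 5, 9] already have colors [1, 2, 3] — all 3 colors blocked. Contradiction.
The forced assignments end in a contradiction, so G has no proper 3-coloring (χ ≥ 4).

No, G is not 3-colorable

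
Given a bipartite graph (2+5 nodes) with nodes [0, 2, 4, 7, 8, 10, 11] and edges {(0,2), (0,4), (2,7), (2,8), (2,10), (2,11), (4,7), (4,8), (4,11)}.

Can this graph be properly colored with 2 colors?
Yes, G is 2-colorable

A valid 2-coloring: color 1: [2, 4]; color 2: [0, 7, 8, 10, 11].
(χ(G) = 2 ≤ 2.)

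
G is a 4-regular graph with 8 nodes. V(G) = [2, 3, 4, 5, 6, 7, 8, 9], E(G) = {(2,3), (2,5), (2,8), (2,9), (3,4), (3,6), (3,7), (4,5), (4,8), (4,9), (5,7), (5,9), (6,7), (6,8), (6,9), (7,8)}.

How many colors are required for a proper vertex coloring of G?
Clique number ω(G) = 3 (lower bound: χ ≥ ω).
The clique on [2, 5, 9] has size 3, forcing χ ≥ 3, and the coloring below uses 3 colors, so χ(G) = 3.
A valid 3-coloring: color 1: [3, 8, 9]; color 2: [2, 4, 7]; color 3: [5, 6].

χ(G) = 3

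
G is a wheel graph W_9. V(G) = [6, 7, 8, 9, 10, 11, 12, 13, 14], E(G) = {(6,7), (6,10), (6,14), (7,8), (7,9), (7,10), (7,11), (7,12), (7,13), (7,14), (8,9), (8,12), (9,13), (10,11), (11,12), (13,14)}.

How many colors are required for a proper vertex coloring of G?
χ(G) = 3

Clique number ω(G) = 3 (lower bound: χ ≥ ω).
The clique on [6, 7, 10] has size 3, forcing χ ≥ 3, and the coloring below uses 3 colors, so χ(G) = 3.
A valid 3-coloring: color 1: [7]; color 2: [6, 8, 11, 13]; color 3: [9, 10, 12, 14].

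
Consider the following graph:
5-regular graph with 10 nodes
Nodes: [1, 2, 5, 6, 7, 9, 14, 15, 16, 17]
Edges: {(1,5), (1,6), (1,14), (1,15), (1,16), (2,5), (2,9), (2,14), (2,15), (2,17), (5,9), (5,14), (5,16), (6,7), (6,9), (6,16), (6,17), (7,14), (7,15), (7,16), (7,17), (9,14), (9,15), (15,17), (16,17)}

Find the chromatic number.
χ(G) = 4

Clique number ω(G) = 4 (lower bound: χ ≥ ω).
The clique on [2, 5, 9, 14] has size 4, forcing χ ≥ 4, and the coloring below uses 4 colors, so χ(G) = 4.
A valid 4-coloring: color 1: [1, 9, 17]; color 2: [14, 15, 16]; color 3: [5, 7]; color 4: [2, 6].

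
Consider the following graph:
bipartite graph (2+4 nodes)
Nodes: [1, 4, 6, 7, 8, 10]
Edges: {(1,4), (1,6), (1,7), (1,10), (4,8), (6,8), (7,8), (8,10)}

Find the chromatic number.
χ(G) = 2

Clique number ω(G) = 2 (lower bound: χ ≥ ω).
The graph is bipartite (no odd cycle), so 2 colors suffice: χ(G) = 2.
A valid 2-coloring: color 1: [1, 8]; color 2: [4, 6, 7, 10].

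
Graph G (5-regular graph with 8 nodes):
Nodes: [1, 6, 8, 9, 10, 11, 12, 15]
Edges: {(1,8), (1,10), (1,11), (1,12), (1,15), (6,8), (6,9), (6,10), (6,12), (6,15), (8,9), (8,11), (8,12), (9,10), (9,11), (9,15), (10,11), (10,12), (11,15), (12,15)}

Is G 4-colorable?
A valid 4-coloring: color 1: [6, 11]; color 2: [8, 10, 15]; color 3: [9, 12]; color 4: [1].
(χ(G) = 4 ≤ 4.)

Yes, G is 4-colorable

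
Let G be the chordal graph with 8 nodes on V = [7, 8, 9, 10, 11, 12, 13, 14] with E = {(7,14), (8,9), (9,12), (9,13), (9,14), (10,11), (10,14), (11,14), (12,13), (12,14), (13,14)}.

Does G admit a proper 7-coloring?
A valid 7-coloring: color 1: [8, 14]; color 2: [7, 9, 11]; color 3: [10, 13]; color 4: [12].
(χ(G) = 4 ≤ 7.)

Yes, G is 7-colorable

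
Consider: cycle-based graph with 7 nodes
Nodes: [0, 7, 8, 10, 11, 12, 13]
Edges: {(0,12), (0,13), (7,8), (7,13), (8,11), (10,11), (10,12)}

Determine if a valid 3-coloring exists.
A valid 3-coloring: color 1: [0, 7, 10]; color 2: [8, 12, 13]; color 3: [11].
(χ(G) = 3 ≤ 3.)

Yes, G is 3-colorable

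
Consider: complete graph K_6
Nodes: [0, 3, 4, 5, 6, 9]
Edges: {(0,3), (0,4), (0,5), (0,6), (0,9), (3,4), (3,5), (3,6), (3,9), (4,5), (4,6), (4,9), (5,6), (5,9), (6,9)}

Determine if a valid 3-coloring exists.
The clique on vertices [0, 3, 4, 5, 6, 9] has size 6 > 3, so it alone needs 6 colors.

No, G is not 3-colorable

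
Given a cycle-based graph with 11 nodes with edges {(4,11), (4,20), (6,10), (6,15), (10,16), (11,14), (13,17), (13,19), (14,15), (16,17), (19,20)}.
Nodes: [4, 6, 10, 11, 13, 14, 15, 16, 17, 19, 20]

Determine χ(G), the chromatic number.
χ(G) = 3

Clique number ω(G) = 2 (lower bound: χ ≥ ω).
Odd cycle [6, 15, 14, 11, 4, 20, 19, 13, 17, 16, 10] needs 3 colors (χ ≥ 3).
The coloring below uses 3 colors, so χ(G) = 3.
A valid 3-coloring: color 1: [4, 6, 14, 16, 19]; color 2: [10, 11, 13, 15, 20]; color 3: [17].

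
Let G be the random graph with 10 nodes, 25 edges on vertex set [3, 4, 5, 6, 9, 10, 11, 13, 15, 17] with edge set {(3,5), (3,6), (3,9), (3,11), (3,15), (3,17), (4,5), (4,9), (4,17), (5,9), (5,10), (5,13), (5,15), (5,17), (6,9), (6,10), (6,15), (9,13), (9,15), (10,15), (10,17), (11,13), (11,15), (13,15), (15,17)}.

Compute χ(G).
χ(G) = 4

Clique number ω(G) = 4 (lower bound: χ ≥ ω).
The clique on [5, 10, 15, 17] has size 4, forcing χ ≥ 4, and the coloring below uses 4 colors, so χ(G) = 4.
A valid 4-coloring: color 1: [4, 15]; color 2: [5, 6, 11]; color 3: [9, 17]; color 4: [3, 10, 13].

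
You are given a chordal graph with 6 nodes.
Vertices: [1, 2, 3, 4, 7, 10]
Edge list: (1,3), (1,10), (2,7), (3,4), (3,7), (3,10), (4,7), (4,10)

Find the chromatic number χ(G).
χ(G) = 3

Clique number ω(G) = 3 (lower bound: χ ≥ ω).
The clique on [1, 3, 10] has size 3, forcing χ ≥ 3, and the coloring below uses 3 colors, so χ(G) = 3.
A valid 3-coloring: color 1: [2, 3]; color 2: [7, 10]; color 3: [1, 4].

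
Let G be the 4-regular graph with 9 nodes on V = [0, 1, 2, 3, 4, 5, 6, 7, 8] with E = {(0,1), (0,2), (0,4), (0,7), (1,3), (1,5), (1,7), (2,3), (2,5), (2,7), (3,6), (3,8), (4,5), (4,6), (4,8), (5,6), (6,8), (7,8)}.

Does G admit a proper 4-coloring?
Yes, G is 4-colorable

A valid 4-coloring: color 1: [1, 2, 8]; color 2: [0, 3, 5]; color 3: [6, 7]; color 4: [4].
(χ(G) = 3 ≤ 4.)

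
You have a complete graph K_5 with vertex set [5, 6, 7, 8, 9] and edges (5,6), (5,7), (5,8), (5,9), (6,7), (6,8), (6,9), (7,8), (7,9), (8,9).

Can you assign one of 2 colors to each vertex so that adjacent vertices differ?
The clique on vertices [5, 6, 7, 8, 9] has size 5 > 2, so it alone needs 5 colors.

No, G is not 2-colorable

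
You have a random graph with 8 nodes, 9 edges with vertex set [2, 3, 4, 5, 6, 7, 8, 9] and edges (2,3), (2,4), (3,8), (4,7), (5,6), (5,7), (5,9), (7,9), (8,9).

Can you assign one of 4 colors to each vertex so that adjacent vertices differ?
A valid 4-coloring: color 1: [2, 6, 7, 8]; color 2: [3, 4, 5]; color 3: [9].
(χ(G) = 3 ≤ 4.)

Yes, G is 4-colorable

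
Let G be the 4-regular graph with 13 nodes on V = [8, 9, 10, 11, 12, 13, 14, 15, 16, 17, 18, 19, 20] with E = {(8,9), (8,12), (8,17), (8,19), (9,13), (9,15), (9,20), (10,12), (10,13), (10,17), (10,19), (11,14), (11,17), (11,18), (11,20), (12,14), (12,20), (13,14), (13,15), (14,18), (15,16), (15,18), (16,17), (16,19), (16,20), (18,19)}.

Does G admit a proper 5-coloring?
Yes, G is 5-colorable

A valid 5-coloring: color 1: [8, 10, 14, 15, 20]; color 2: [12, 13, 17, 19]; color 3: [9, 16, 18]; color 4: [11].
(χ(G) = 4 ≤ 5.)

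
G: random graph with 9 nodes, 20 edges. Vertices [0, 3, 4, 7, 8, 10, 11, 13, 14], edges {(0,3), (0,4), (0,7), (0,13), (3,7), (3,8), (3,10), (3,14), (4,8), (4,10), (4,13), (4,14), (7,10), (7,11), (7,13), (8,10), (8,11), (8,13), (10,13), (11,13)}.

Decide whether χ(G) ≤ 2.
No, G is not 2-colorable

The clique on vertices [4, 8, 10, 13] has size 4 > 2, so it alone needs 4 colors.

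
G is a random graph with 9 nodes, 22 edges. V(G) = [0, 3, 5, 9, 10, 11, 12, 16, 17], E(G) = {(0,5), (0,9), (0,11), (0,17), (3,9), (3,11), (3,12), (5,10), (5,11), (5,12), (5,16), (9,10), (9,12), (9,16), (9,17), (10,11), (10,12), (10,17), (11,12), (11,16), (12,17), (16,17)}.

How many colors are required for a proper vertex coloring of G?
χ(G) = 4

Clique number ω(G) = 4 (lower bound: χ ≥ ω).
The clique on [9, 10, 12, 17] has size 4, forcing χ ≥ 4, and the coloring below uses 4 colors, so χ(G) = 4.
A valid 4-coloring: color 1: [0, 12, 16]; color 2: [9, 11]; color 3: [3, 10]; color 4: [5, 17].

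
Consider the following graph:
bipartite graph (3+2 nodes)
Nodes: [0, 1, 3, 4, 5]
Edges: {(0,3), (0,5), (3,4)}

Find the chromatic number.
χ(G) = 2

Clique number ω(G) = 2 (lower bound: χ ≥ ω).
The graph is bipartite (no odd cycle), so 2 colors suffice: χ(G) = 2.
A valid 2-coloring: color 1: [0, 1, 4]; color 2: [3, 5].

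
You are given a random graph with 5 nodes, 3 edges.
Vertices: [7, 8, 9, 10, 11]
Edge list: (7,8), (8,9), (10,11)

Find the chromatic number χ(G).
Clique number ω(G) = 2 (lower bound: χ ≥ ω).
The graph is bipartite (no odd cycle), so 2 colors suffice: χ(G) = 2.
A valid 2-coloring: color 1: [8, 10]; color 2: [7, 9, 11].

χ(G) = 2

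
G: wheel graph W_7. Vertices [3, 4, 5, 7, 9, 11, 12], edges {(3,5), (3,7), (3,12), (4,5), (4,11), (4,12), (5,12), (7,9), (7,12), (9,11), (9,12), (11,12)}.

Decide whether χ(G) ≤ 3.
Yes, G is 3-colorable

A valid 3-coloring: color 1: [12]; color 2: [3, 4, 9]; color 3: [5, 7, 11].
(χ(G) = 3 ≤ 3.)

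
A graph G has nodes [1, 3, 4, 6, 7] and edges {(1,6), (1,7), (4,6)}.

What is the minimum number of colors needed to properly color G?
Clique number ω(G) = 2 (lower bound: χ ≥ ω).
The graph is bipartite (no odd cycle), so 2 colors suffice: χ(G) = 2.
A valid 2-coloring: color 1: [3, 6, 7]; color 2: [1, 4].

χ(G) = 2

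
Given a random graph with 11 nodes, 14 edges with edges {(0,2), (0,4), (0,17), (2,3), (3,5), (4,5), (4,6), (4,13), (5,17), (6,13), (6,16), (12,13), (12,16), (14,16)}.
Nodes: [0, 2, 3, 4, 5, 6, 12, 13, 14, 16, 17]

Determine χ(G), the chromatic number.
Clique number ω(G) = 3 (lower bound: χ ≥ ω).
The clique on [4, 6, 13] has size 3, forcing χ ≥ 3, and the coloring below uses 3 colors, so χ(G) = 3.
A valid 3-coloring: color 1: [2, 4, 16, 17]; color 2: [0, 5, 13, 14]; color 3: [3, 6, 12].

χ(G) = 3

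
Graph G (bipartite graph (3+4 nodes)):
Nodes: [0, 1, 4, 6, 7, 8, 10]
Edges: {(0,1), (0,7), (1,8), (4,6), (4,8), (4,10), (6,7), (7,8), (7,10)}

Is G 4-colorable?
A valid 4-coloring: color 1: [1, 4, 7]; color 2: [0, 6, 8, 10].
(χ(G) = 2 ≤ 4.)

Yes, G is 4-colorable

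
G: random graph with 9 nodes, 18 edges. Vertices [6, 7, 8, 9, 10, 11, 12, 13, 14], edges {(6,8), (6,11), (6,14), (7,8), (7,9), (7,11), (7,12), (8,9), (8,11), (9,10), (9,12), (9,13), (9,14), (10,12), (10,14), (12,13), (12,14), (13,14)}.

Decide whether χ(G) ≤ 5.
A valid 5-coloring: color 1: [6, 9]; color 2: [7, 14]; color 3: [8, 12]; color 4: [10, 11, 13].
(χ(G) = 4 ≤ 5.)

Yes, G is 5-colorable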